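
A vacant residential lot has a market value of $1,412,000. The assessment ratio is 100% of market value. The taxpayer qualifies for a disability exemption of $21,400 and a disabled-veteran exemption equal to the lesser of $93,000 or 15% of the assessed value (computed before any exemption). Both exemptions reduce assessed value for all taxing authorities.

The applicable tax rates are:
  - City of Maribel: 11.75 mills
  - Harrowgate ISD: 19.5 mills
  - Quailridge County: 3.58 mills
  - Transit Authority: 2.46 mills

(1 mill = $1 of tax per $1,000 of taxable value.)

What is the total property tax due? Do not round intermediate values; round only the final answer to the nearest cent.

Assessed value = $1,412,000 × 1 = $1,412,000
Disabled-veteran exemption = min($93,000, 15% × $1,412,000) = min($93,000, $211,800) = $93,000 (dollar cap binds)
Taxable value = $1,412,000 − $21,400 − $93,000 = $1,297,600
City of Maribel: $1,297,600 × 0.01175 = $15,246.8
Harrowgate ISD: $1,297,600 × 0.0195 = $25,303.2
Quailridge County: $1,297,600 × 0.00358 = $4,645.408
Transit Authority: $1,297,600 × 0.00246 = $3,192.096
Total = $48,387.504

$48,387.50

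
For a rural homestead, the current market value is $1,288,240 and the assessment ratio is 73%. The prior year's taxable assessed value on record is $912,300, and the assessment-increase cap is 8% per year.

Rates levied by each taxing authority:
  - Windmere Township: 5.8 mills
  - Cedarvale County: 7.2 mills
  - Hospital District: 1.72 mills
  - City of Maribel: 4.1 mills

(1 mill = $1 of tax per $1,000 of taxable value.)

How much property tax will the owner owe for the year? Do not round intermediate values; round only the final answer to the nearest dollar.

$17,699

Uncapped assessed value = $1,288,240 × 0.73 = $940,415.2
Cap limit = $912,300 × 1.08 = $985,284
Taxable assessed value = min($940,415.2, $985,284) = $940,415.2 (cap does not bind)
Windmere Township: $940,415.2 × 0.0058 = $5,454.40816
Cedarvale County: $940,415.2 × 0.0072 = $6,770.98944
Hospital District: $940,415.2 × 0.00172 = $1,617.514144
City of Maribel: $940,415.2 × 0.0041 = $3,855.70232
Total = $17,698.614064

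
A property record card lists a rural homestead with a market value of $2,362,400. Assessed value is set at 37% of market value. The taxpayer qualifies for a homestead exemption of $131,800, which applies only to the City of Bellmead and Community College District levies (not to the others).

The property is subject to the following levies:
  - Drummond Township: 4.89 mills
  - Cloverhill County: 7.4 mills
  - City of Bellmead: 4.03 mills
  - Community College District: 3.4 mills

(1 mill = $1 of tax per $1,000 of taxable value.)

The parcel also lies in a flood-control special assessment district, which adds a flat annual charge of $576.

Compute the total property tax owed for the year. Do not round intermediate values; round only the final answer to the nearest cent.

Assessed value = $2,362,400 × 0.37 = $874,088
Drummond Township: $874,088 × 0.00489 = $4,274.29032
Cloverhill County: $874,088 × 0.0074 = $6,468.2512
City of Bellmead: ($874,088 − $131,800) × 0.00403 = $742,288 × 0.00403 = $2,991.42064
Community College District: ($874,088 − $131,800) × 0.0034 = $742,288 × 0.0034 = $2,523.7792
Levies subtotal = $16,257.74136
Total = $16,257.74136 + $576 = $16,833.74136

$16,833.74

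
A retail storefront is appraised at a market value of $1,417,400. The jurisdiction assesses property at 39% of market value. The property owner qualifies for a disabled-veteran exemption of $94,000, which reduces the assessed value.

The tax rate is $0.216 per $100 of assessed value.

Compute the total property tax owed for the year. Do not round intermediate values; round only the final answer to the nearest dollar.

Assessed value = $1,417,400 × 0.39 = $552,786
Taxable value = $552,786 − $94,000 = $458,786
Tax = $458,786 × 0.00216 = $990.97776

$991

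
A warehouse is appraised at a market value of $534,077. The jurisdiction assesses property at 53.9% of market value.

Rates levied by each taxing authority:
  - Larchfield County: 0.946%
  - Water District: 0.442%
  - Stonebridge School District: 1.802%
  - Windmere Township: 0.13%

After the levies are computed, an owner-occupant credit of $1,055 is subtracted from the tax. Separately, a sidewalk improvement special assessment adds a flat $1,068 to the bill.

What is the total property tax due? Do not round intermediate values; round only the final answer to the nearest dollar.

$9,570

Assessed value = $534,077 × 0.539 = $287,867.503
Larchfield County: $287,867.503 × 0.00946 = $2,723.22657838
Water District: $287,867.503 × 0.00442 = $1,272.37436326
Stonebridge School District: $287,867.503 × 0.01802 = $5,187.37240406
Windmere Township: $287,867.503 × 0.0013 = $374.2277539
Levies subtotal = $9,557.2010996
After credit = $9,557.2010996 − $1,055 = $8,502.2010996
Total = $8,502.2010996 + $1,068 = $9,570.2010996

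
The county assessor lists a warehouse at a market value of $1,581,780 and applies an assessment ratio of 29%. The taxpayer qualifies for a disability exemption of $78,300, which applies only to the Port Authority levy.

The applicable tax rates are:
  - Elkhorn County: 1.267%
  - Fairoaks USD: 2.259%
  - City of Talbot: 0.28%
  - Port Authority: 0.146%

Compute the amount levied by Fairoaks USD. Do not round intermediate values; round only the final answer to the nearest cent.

Assessed value = $1,581,780 × 0.29 = $458,716.2
Fairoaks USD taxable value = $458,716.2 (exemption does not apply)
Fairoaks USD levy = $458,716.2 × 0.02259 = $10,362.398958

$10,362.40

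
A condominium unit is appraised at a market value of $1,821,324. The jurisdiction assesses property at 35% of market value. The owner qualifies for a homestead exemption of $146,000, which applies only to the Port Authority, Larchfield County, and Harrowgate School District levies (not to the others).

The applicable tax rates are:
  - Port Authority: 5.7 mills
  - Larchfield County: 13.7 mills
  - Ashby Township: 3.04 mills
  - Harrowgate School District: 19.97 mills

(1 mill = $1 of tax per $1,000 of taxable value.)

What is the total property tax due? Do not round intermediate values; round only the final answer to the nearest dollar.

$21,287

Assessed value = $1,821,324 × 0.35 = $637,463.4
Port Authority: ($637,463.4 − $146,000) × 0.0057 = $491,463.4 × 0.0057 = $2,801.34138
Larchfield County: ($637,463.4 − $146,000) × 0.0137 = $491,463.4 × 0.0137 = $6,733.04858
Ashby Township: $637,463.4 × 0.00304 = $1,937.888736
Harrowgate School District: ($637,463.4 − $146,000) × 0.01997 = $491,463.4 × 0.01997 = $9,814.524098
Total = $21,286.802794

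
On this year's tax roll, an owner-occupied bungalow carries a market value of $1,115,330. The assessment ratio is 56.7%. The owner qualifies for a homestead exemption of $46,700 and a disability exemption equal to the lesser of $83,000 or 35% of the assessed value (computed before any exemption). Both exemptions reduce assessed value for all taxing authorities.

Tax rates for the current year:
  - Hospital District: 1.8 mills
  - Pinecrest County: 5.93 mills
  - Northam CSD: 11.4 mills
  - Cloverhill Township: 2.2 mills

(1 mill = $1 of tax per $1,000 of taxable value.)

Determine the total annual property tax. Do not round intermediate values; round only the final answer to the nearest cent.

$10,722.42

Assessed value = $1,115,330 × 0.567 = $632,392.11
Disability exemption = min($83,000, 35% × $632,392.11) = min($83,000, $221,337.2385) = $83,000 (dollar cap binds)
Taxable value = $632,392.11 − $46,700 − $83,000 = $502,692.11
Hospital District: $502,692.11 × 0.0018 = $904.845798
Pinecrest County: $502,692.11 × 0.00593 = $2,980.9642123
Northam CSD: $502,692.11 × 0.0114 = $5,730.690054
Cloverhill Township: $502,692.11 × 0.0022 = $1,105.922642
Total = $10,722.4227063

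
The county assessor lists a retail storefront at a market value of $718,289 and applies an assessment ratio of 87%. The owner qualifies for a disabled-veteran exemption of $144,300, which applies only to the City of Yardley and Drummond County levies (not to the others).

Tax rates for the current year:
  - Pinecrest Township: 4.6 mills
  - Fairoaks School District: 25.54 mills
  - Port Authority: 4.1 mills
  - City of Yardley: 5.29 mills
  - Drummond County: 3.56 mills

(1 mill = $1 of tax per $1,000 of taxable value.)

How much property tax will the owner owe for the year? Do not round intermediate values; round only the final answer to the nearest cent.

$25,650.38

Assessed value = $718,289 × 0.87 = $624,911.43
Pinecrest Township: $624,911.43 × 0.0046 = $2,874.592578
Fairoaks School District: $624,911.43 × 0.02554 = $15,960.2379222
Port Authority: $624,911.43 × 0.0041 = $2,562.136863
City of Yardley: ($624,911.43 − $144,300) × 0.00529 = $480,611.43 × 0.00529 = $2,542.4344647
Drummond County: ($624,911.43 − $144,300) × 0.00356 = $480,611.43 × 0.00356 = $1,710.9766908
Total = $25,650.3785187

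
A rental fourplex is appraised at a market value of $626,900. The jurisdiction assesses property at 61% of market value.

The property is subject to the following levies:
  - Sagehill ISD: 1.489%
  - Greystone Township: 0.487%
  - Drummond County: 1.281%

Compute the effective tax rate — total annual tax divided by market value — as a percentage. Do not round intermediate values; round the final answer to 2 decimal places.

Assessed value = $626,900 × 0.61 = $382,409
Sagehill ISD: $382,409 × 0.01489 = $5,694.07001
Greystone Township: $382,409 × 0.00487 = $1,862.33183
Drummond County: $382,409 × 0.01281 = $4,898.65929
Total tax = $12,455.06113
Effective rate = $12,455.06113 ÷ $626,900 = 1.99% of market value

1.99%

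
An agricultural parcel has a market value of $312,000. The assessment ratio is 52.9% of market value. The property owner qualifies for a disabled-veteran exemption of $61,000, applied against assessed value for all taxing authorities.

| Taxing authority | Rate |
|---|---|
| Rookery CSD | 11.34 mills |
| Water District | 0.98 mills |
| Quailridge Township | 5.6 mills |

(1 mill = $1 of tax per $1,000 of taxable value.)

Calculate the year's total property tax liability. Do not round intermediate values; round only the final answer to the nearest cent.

Assessed value = $312,000 × 0.529 = $165,048
Taxable value = $165,048 − $61,000 = $104,048
Rookery CSD: $104,048 × 0.01134 = $1,179.90432
Water District: $104,048 × 0.00098 = $101.96704
Quailridge Township: $104,048 × 0.0056 = $582.6688
Total = $1,179.90432 + $101.96704 + $582.6688 = $1,864.54016

$1,864.54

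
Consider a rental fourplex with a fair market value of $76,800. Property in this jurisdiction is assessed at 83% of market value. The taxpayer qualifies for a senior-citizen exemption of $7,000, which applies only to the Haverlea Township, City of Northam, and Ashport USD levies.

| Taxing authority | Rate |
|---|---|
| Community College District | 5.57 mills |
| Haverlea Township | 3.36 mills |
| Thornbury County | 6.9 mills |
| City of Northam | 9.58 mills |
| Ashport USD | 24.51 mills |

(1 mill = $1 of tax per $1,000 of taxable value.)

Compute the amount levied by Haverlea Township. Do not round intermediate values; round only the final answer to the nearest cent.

$190.66

Assessed value = $76,800 × 0.83 = $63,744
Haverlea Township taxable value = $63,744 − $7,000 = $56,744
Haverlea Township levy = $56,744 × 0.00336 = $190.65984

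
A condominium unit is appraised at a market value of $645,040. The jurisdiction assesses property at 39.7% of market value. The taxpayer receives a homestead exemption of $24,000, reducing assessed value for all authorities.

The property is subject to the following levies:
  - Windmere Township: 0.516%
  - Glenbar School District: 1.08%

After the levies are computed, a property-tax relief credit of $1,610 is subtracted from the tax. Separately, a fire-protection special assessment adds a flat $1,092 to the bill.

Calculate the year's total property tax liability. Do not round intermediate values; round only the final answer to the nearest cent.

$3,186.01

Assessed value = $645,040 × 0.397 = $256,080.88
Taxable value = $256,080.88 − $24,000 = $232,080.88
Windmere Township: $232,080.88 × 0.00516 = $1,197.5373408
Glenbar School District: $232,080.88 × 0.0108 = $2,506.473504
Levies subtotal = $3,704.0108448
After credit = $3,704.0108448 − $1,610 = $2,094.0108448
Total = $2,094.0108448 + $1,092 = $3,186.0108448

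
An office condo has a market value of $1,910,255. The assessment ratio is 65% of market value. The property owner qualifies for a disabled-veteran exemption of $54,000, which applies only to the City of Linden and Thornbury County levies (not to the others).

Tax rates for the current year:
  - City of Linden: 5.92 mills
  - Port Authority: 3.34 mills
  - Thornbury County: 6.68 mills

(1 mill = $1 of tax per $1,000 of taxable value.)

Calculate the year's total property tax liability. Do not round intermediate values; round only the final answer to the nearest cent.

Assessed value = $1,910,255 × 0.65 = $1,241,665.75
City of Linden: ($1,241,665.75 − $54,000) × 0.00592 = $1,187,665.75 × 0.00592 = $7,030.98124
Port Authority: $1,241,665.75 × 0.00334 = $4,147.163605
Thornbury County: ($1,241,665.75 − $54,000) × 0.00668 = $1,187,665.75 × 0.00668 = $7,933.60721
Total = $19,111.752055

$19,111.75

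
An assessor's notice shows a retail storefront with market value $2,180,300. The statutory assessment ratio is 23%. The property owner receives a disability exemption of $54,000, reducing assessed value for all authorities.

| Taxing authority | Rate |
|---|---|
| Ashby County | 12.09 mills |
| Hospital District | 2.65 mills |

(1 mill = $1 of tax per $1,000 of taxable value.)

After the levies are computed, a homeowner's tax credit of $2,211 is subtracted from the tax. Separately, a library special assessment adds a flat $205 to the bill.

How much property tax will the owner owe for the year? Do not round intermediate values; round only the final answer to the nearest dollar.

Assessed value = $2,180,300 × 0.23 = $501,469
Taxable value = $501,469 − $54,000 = $447,469
Ashby County: $447,469 × 0.01209 = $5,409.90021
Hospital District: $447,469 × 0.00265 = $1,185.79285
Levies subtotal = $6,595.69306
After credit = $6,595.69306 − $2,211 = $4,384.69306
Total = $4,384.69306 + $205 = $4,589.69306

$4,590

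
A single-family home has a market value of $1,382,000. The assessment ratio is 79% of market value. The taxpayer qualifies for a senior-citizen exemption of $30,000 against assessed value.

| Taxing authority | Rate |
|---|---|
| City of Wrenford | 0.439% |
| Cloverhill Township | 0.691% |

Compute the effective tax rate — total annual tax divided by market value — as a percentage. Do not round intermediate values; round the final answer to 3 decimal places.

Assessed value = $1,382,000 × 0.79 = $1,091,780
Taxable value = $1,091,780 − $30,000 = $1,061,780
City of Wrenford: $1,061,780 × 0.00439 = $4,661.2142
Cloverhill Township: $1,061,780 × 0.00691 = $7,336.8998
Total tax = $11,998.114
Effective rate = $11,998.114 ÷ $1,382,000 = 0.868% of market value

0.868%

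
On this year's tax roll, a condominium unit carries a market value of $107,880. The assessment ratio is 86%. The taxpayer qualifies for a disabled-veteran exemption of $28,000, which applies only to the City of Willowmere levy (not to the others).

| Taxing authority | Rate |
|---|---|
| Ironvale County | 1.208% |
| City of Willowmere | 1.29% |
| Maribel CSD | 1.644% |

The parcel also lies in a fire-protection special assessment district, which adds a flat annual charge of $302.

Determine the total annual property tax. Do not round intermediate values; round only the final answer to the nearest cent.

Assessed value = $107,880 × 0.86 = $92,776.8
Ironvale County: $92,776.8 × 0.01208 = $1,120.743744
City of Willowmere: ($92,776.8 − $28,000) × 0.0129 = $64,776.8 × 0.0129 = $835.62072
Maribel CSD: $92,776.8 × 0.01644 = $1,525.250592
Levies subtotal = $3,481.615056
Total = $3,481.615056 + $302 = $3,783.615056

$3,783.62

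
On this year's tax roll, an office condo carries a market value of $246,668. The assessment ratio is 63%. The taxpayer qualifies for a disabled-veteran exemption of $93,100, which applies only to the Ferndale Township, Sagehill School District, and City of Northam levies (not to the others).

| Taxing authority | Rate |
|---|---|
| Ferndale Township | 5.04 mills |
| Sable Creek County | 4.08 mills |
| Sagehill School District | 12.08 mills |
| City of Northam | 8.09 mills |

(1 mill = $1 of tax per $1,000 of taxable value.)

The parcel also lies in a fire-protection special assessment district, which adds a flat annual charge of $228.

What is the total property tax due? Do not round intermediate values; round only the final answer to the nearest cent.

Assessed value = $246,668 × 0.63 = $155,400.84
Ferndale Township: ($155,400.84 − $93,100) × 0.00504 = $62,300.84 × 0.00504 = $313.9962336
Sable Creek County: $155,400.84 × 0.00408 = $634.0354272
Sagehill School District: ($155,400.84 − $93,100) × 0.01208 = $62,300.84 × 0.01208 = $752.5941472
City of Northam: ($155,400.84 − $93,100) × 0.00809 = $62,300.84 × 0.00809 = $504.0137956
Levies subtotal = $2,204.6396036
Total = $2,204.6396036 + $228 = $2,432.6396036

$2,432.64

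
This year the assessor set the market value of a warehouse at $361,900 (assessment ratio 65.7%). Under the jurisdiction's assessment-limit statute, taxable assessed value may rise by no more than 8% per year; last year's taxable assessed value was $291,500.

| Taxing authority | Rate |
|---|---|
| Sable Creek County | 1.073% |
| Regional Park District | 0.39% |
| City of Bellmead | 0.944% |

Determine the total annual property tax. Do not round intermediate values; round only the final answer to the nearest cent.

$5,723.08

Uncapped assessed value = $361,900 × 0.657 = $237,768.3
Cap limit = $291,500 × 1.08 = $314,820
Taxable assessed value = min($237,768.3, $314,820) = $237,768.3 (cap does not bind)
Sable Creek County: $237,768.3 × 0.01073 = $2,551.253859
Regional Park District: $237,768.3 × 0.0039 = $927.29637
City of Bellmead: $237,768.3 × 0.00944 = $2,244.532752
Total = $5,723.082981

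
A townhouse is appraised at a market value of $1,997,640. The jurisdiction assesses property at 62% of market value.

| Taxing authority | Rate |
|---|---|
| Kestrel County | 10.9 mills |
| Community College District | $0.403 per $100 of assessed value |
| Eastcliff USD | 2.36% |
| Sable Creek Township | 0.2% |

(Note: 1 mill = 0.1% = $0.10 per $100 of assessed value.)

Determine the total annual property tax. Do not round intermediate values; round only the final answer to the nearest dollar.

$50,198

Assessed value = $1,997,640 × 0.62 = $1,238,536.8
Kestrel County: $1,238,536.8 × 0.0109 = $13,500.05112
Community College District: $1,238,536.8 × 0.00403 = $4,991.303304
Eastcliff USD: $1,238,536.8 × 0.0236 = $29,229.46848
Sable Creek Township: $1,238,536.8 × 0.002 = $2,477.0736
Total = $50,197.896504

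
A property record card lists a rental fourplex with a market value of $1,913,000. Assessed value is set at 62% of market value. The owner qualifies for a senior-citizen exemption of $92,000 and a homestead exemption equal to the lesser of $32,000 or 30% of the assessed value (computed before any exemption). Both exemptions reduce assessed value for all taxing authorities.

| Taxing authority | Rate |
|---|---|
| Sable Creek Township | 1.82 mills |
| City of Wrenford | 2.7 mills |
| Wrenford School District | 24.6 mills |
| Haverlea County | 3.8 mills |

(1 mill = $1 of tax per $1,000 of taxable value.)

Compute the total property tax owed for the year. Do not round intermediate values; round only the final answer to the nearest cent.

Assessed value = $1,913,000 × 0.62 = $1,186,060
Homestead exemption = min($32,000, 30% × $1,186,060) = min($32,000, $355,818) = $32,000 (dollar cap binds)
Taxable value = $1,186,060 − $92,000 − $32,000 = $1,062,060
Sable Creek Township: $1,062,060 × 0.00182 = $1,932.9492
City of Wrenford: $1,062,060 × 0.0027 = $2,867.562
Wrenford School District: $1,062,060 × 0.0246 = $26,126.676
Haverlea County: $1,062,060 × 0.0038 = $4,035.828
Total = $34,963.0152

$34,963.02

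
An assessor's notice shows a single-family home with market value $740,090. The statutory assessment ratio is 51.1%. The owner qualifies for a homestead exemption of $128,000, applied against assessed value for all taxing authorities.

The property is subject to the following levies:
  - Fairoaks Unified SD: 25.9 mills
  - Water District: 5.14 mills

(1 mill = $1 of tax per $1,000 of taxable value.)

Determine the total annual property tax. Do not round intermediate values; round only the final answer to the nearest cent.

Assessed value = $740,090 × 0.511 = $378,185.99
Taxable value = $378,185.99 − $128,000 = $250,185.99
Fairoaks Unified SD: $250,185.99 × 0.0259 = $6,479.817141
Water District: $250,185.99 × 0.00514 = $1,285.9559886
Total = $6,479.817141 + $1,285.9559886 = $7,765.7731296

$7,765.77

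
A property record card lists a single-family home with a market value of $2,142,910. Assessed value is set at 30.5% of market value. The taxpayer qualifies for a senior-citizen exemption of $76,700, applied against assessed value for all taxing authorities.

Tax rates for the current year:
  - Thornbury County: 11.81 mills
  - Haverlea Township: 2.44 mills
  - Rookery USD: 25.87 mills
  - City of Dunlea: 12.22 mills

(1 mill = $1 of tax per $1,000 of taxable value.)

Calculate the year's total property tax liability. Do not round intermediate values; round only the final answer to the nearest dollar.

Assessed value = $2,142,910 × 0.305 = $653,587.55
Taxable value = $653,587.55 − $76,700 = $576,887.55
Thornbury County: $576,887.55 × 0.01181 = $6,813.0419655
Haverlea Township: $576,887.55 × 0.00244 = $1,407.605622
Rookery USD: $576,887.55 × 0.02587 = $14,924.0809185
City of Dunlea: $576,887.55 × 0.01222 = $7,049.565861
Total = $6,813.0419655 + $1,407.605622 + $14,924.0809185 + $7,049.565861 = $30,194.294367

$30,194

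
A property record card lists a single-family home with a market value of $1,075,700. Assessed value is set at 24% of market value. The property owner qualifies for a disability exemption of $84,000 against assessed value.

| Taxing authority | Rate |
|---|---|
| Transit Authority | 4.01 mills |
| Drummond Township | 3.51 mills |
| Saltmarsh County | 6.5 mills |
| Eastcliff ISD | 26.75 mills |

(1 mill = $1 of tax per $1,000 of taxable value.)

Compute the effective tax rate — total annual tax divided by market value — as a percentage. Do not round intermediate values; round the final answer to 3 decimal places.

0.660%

Assessed value = $1,075,700 × 0.24 = $258,168
Taxable value = $258,168 − $84,000 = $174,168
Transit Authority: $174,168 × 0.00401 = $698.41368
Drummond Township: $174,168 × 0.00351 = $611.32968
Saltmarsh County: $174,168 × 0.0065 = $1,132.092
Eastcliff ISD: $174,168 × 0.02675 = $4,658.994
Total tax = $7,100.82936
Effective rate = $7,100.82936 ÷ $1,075,700 = 0.660% of market value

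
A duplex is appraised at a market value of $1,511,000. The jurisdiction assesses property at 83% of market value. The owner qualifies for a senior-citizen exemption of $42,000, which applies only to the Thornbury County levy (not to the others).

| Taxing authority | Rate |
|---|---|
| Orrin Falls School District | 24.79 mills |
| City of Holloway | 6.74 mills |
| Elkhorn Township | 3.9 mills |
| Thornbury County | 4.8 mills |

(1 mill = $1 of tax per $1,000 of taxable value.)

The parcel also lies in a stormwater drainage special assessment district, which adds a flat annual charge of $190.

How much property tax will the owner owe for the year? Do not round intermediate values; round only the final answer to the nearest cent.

Assessed value = $1,511,000 × 0.83 = $1,254,130
Orrin Falls School District: $1,254,130 × 0.02479 = $31,089.8827
City of Holloway: $1,254,130 × 0.00674 = $8,452.8362
Elkhorn Township: $1,254,130 × 0.0039 = $4,891.107
Thornbury County: ($1,254,130 − $42,000) × 0.0048 = $1,212,130 × 0.0048 = $5,818.224
Levies subtotal = $50,252.0499
Total = $50,252.0499 + $190 = $50,442.0499

$50,442.05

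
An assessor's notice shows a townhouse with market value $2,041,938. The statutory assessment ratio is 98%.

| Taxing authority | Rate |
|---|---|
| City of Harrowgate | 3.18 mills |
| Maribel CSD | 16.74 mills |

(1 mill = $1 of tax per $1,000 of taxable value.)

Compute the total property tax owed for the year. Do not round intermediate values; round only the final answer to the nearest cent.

Assessed value = $2,041,938 × 0.98 = $2,001,099.24
City of Harrowgate: $2,001,099.24 × 0.00318 = $6,363.4955832
Maribel CSD: $2,001,099.24 × 0.01674 = $33,498.4012776
Total = $6,363.4955832 + $33,498.4012776 = $39,861.8968608

$39,861.90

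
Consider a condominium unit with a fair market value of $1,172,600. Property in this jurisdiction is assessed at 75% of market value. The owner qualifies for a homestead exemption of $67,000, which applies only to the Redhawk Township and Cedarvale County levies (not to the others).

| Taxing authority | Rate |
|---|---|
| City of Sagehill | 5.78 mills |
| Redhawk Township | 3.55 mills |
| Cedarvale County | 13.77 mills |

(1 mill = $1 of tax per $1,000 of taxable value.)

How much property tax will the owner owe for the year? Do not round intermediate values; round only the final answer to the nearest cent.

$19,154.86

Assessed value = $1,172,600 × 0.75 = $879,450
City of Sagehill: $879,450 × 0.00578 = $5,083.221
Redhawk Township: ($879,450 − $67,000) × 0.00355 = $812,450 × 0.00355 = $2,884.1975
Cedarvale County: ($879,450 − $67,000) × 0.01377 = $812,450 × 0.01377 = $11,187.4365
Total = $19,154.855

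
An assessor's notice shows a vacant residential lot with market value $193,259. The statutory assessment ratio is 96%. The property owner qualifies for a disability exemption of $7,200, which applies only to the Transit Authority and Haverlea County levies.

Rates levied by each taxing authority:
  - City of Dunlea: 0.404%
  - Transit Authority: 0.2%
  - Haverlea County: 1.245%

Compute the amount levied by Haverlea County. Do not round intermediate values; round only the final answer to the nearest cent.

Assessed value = $193,259 × 0.96 = $185,528.64
Haverlea County taxable value = $185,528.64 − $7,200 = $178,328.64
Haverlea County levy = $178,328.64 × 0.01245 = $2,220.191568

$2,220.19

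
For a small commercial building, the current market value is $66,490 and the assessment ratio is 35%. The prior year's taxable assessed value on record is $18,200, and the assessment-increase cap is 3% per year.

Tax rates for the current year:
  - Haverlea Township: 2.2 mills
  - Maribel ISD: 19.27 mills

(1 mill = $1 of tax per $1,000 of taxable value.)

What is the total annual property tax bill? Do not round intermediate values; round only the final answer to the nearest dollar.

Uncapped assessed value = $66,490 × 0.35 = $23,271.5
Cap limit = $18,200 × 1.03 = $18,746
Taxable assessed value = min($23,271.5, $18,746) = $18,746 (cap binds)
Haverlea Township: $18,746 × 0.0022 = $41.2412
Maribel ISD: $18,746 × 0.01927 = $361.23542
Total = $402.47662

$402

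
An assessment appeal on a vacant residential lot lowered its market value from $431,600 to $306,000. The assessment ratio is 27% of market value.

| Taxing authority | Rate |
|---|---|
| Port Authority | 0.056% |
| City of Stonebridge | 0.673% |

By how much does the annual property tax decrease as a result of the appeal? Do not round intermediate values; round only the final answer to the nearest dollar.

Old assessed value = $431,600 × 0.27 = $116,532
New assessed value = $306,000 × 0.27 = $82,620
Combined rate = 0.00056 + 0.00673 = 0.00729
Old tax = $116,532 × 0.00729 = $849.51828
New tax = $82,620 × 0.00729 = $602.2998
Reduction = $849.51828 − $602.2998 = $247.21848

$247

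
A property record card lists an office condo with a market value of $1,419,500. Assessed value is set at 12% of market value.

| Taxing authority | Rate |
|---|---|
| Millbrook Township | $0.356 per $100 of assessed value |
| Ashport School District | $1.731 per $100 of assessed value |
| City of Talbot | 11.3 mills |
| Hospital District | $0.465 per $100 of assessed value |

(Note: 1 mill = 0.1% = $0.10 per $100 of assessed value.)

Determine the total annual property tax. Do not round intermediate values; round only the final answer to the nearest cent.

Assessed value = $1,419,500 × 0.12 = $170,340
Millbrook Township: $170,340 × 0.00356 = $606.4104
Ashport School District: $170,340 × 0.01731 = $2,948.5854
City of Talbot: $170,340 × 0.0113 = $1,924.842
Hospital District: $170,340 × 0.00465 = $792.081
Total = $6,271.9188

$6,271.92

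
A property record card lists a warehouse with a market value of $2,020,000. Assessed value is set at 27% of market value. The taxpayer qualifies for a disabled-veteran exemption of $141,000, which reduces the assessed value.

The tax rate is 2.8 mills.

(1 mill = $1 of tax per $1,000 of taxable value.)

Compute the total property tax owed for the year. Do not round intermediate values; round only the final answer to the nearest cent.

Assessed value = $2,020,000 × 0.27 = $545,400
Taxable value = $545,400 − $141,000 = $404,400
Tax = $404,400 × 0.0028 = $1,132.32

$1,132.32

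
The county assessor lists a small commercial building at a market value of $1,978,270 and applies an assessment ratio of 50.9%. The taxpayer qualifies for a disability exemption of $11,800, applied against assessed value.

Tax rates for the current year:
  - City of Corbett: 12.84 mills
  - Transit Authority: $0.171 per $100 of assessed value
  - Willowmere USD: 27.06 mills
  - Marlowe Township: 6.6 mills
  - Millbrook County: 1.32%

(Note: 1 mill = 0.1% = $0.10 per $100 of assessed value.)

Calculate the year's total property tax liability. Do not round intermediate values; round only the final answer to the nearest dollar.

Assessed value = $1,978,270 × 0.509 = $1,006,939.43
Taxable value = $1,006,939.43 − $11,800 = $995,139.43
City of Corbett: $995,139.43 × 0.01284 = $12,777.5902812
Transit Authority: $995,139.43 × 0.00171 = $1,701.6884253
Willowmere USD: $995,139.43 × 0.02706 = $26,928.4729758
Marlowe Township: $995,139.43 × 0.0066 = $6,567.920238
Millbrook County: $995,139.43 × 0.0132 = $13,135.840476
Total = $61,111.5123963

$61,112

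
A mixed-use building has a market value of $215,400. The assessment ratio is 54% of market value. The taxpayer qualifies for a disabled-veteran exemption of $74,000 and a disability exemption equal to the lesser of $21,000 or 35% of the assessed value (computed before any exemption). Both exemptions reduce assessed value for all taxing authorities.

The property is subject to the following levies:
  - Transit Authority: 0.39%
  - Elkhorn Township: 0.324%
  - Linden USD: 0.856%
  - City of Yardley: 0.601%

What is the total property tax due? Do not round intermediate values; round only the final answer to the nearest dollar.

$463

Assessed value = $215,400 × 0.54 = $116,316
Disability exemption = min($21,000, 35% × $116,316) = min($21,000, $40,710.6) = $21,000 (dollar cap binds)
Taxable value = $116,316 − $74,000 − $21,000 = $21,316
Transit Authority: $21,316 × 0.0039 = $83.1324
Elkhorn Township: $21,316 × 0.00324 = $69.06384
Linden USD: $21,316 × 0.00856 = $182.46496
City of Yardley: $21,316 × 0.00601 = $128.10916
Total = $462.77036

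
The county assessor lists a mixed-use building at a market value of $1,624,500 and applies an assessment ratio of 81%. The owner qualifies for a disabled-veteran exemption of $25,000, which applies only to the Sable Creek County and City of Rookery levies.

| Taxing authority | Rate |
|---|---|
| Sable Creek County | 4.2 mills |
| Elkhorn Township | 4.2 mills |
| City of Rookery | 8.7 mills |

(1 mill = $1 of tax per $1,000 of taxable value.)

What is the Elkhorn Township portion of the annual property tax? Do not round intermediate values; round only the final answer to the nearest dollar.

Assessed value = $1,624,500 × 0.81 = $1,315,845
Elkhorn Township taxable value = $1,315,845 (exemption does not apply)
Elkhorn Township levy = $1,315,845 × 0.0042 = $5,526.549

$5,527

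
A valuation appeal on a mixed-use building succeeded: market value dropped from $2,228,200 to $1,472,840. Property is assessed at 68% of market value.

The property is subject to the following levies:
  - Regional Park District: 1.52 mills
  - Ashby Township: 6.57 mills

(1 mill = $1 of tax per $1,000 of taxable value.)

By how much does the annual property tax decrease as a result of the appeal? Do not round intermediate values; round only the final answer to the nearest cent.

Old assessed value = $2,228,200 × 0.68 = $1,515,176
New assessed value = $1,472,840 × 0.68 = $1,001,531.2
Combined rate = 0.00152 + 0.00657 = 0.00809
Old tax = $1,515,176 × 0.00809 = $12,257.77384
New tax = $1,001,531.2 × 0.00809 = $8,102.387408
Reduction = $12,257.77384 − $8,102.387408 = $4,155.386432

$4,155.39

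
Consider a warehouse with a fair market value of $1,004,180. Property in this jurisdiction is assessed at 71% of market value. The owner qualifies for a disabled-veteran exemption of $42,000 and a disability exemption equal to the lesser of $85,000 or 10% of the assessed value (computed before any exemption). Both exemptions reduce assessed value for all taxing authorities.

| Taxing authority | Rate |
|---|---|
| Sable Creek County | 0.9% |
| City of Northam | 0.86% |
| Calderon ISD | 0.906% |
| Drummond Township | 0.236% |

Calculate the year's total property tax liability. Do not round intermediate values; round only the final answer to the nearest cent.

Assessed value = $1,004,180 × 0.71 = $712,967.8
Disability exemption = min($85,000, 10% × $712,967.8) = min($85,000, $71,296.78) = $71,296.78 (percentage binds)
Taxable value = $712,967.8 − $42,000 − $71,296.78 = $599,671.02
Sable Creek County: $599,671.02 × 0.009 = $5,397.03918
City of Northam: $599,671.02 × 0.0086 = $5,157.170772
Calderon ISD: $599,671.02 × 0.00906 = $5,433.0194412
Drummond Township: $599,671.02 × 0.00236 = $1,415.2236072
Total = $17,402.4530004

$17,402.45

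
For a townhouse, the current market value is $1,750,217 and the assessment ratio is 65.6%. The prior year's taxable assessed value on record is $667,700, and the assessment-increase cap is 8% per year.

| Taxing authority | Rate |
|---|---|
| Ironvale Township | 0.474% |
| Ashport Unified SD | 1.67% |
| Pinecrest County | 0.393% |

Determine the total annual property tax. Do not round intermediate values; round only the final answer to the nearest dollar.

$18,295

Uncapped assessed value = $1,750,217 × 0.656 = $1,148,142.352
Cap limit = $667,700 × 1.08 = $721,116
Taxable assessed value = min($1,148,142.352, $721,116) = $721,116 (cap binds)
Ironvale Township: $721,116 × 0.00474 = $3,418.08984
Ashport Unified SD: $721,116 × 0.0167 = $12,042.6372
Pinecrest County: $721,116 × 0.00393 = $2,833.98588
Total = $18,294.71292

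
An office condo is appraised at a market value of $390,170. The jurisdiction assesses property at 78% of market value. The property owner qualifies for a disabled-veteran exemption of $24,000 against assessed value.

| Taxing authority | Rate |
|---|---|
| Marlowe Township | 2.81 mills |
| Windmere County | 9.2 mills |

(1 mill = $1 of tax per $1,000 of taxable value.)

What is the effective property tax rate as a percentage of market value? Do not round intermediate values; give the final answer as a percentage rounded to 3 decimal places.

Assessed value = $390,170 × 0.78 = $304,332.6
Taxable value = $304,332.6 − $24,000 = $280,332.6
Marlowe Township: $280,332.6 × 0.00281 = $787.734606
Windmere County: $280,332.6 × 0.0092 = $2,579.05992
Total tax = $3,366.794526
Effective rate = $3,366.794526 ÷ $390,170 = 0.863% of market value

0.863%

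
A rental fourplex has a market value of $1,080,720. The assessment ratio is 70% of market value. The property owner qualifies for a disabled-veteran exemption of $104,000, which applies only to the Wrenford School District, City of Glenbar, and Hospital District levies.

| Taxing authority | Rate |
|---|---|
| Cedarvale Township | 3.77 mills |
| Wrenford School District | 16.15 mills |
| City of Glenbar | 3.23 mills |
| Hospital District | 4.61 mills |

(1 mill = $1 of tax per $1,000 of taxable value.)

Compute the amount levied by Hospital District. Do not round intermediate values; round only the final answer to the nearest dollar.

Assessed value = $1,080,720 × 0.7 = $756,504
Hospital District taxable value = $756,504 − $104,000 = $652,504
Hospital District levy = $652,504 × 0.00461 = $3,008.04344

$3,008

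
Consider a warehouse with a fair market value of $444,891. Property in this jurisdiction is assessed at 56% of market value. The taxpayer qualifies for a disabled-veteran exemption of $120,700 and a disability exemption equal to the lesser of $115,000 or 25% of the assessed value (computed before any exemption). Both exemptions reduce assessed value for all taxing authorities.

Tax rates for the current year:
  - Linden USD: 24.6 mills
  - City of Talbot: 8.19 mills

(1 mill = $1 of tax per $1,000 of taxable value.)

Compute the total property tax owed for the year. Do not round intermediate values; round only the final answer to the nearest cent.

$2,169.20

Assessed value = $444,891 × 0.56 = $249,138.96
Disability exemption = min($115,000, 25% × $249,138.96) = min($115,000, $62,284.74) = $62,284.74 (percentage binds)
Taxable value = $249,138.96 − $120,700 − $62,284.74 = $66,154.22
Linden USD: $66,154.22 × 0.0246 = $1,627.393812
City of Talbot: $66,154.22 × 0.00819 = $541.8030618
Total = $2,169.1968738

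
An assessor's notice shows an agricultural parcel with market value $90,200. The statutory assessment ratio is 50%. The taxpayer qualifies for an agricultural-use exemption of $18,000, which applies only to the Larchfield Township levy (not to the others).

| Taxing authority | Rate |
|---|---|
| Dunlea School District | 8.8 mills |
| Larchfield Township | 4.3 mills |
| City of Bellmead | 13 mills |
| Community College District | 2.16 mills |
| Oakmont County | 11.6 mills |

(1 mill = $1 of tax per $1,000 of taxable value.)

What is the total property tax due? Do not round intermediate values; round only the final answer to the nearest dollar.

Assessed value = $90,200 × 0.5 = $45,100
Dunlea School District: $45,100 × 0.0088 = $396.88
Larchfield Township: ($45,100 − $18,000) × 0.0043 = $27,100 × 0.0043 = $116.53
City of Bellmead: $45,100 × 0.013 = $586.3
Community College District: $45,100 × 0.00216 = $97.416
Oakmont County: $45,100 × 0.0116 = $523.16
Total = $1,720.286

$1,720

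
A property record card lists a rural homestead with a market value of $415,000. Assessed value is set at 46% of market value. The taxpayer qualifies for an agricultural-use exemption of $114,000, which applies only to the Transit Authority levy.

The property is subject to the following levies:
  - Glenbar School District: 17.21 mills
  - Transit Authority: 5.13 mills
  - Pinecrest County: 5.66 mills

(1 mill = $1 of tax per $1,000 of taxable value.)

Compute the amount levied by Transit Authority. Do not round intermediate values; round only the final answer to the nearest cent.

Assessed value = $415,000 × 0.46 = $190,900
Transit Authority taxable value = $190,900 − $114,000 = $76,900
Transit Authority levy = $76,900 × 0.00513 = $394.497

$394.50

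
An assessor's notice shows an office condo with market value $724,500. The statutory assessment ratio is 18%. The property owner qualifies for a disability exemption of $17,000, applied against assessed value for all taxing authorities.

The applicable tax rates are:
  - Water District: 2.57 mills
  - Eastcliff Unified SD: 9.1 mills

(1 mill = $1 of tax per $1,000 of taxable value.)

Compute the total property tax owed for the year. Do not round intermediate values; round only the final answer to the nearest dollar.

$1,323

Assessed value = $724,500 × 0.18 = $130,410
Taxable value = $130,410 − $17,000 = $113,410
Water District: $113,410 × 0.00257 = $291.4637
Eastcliff Unified SD: $113,410 × 0.0091 = $1,032.031
Total = $291.4637 + $1,032.031 = $1,323.4947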